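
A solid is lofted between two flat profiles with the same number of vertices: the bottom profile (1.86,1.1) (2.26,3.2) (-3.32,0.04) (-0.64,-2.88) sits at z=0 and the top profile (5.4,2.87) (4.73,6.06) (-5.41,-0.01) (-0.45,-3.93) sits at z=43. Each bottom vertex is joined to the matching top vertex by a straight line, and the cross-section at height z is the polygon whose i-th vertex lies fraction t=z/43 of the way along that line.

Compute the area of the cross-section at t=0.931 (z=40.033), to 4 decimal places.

Cross-section at t=0.931: each vertex is (1-t)·p0[i] + t·p1[i].
  v1: (1-0.931)·(1.86,1.1) + 0.931·(5.4,2.87) = (5.1557,2.7479)
  v2: (1-0.931)·(2.26,3.2) + 0.931·(4.73,6.06) = (4.5596,5.8627)
  v3: (1-0.931)·(-3.32,0.04) + 0.931·(-5.41,-0.01) = (-5.2658,-0.0066)
  v4: (1-0.931)·(-0.64,-2.88) + 0.931·(-0.45,-3.93) = (-0.4631,-3.8576)
Shoelace sum Σ(x_i·y_{i+1} − x_{i+1}·y_i):
  i=1: 5.1557·5.8627 − 4.5596·2.7479 = +17.6972 (running +17.6972)
  i=2: 4.5596·-0.0066 − -5.2658·5.8627 = +30.8417 (running +48.5389)
  i=3: -5.2658·-3.8576 − -0.4631·-0.0066 = +20.3100 (running +68.8489)
  i=4: -0.4631·2.7479 − 5.1557·-3.8576 = +18.6160 (running +87.4649)
Area = |Σ|/2 = |87.4649|/2 = 43.7324

Area at t=0.931: 43.7324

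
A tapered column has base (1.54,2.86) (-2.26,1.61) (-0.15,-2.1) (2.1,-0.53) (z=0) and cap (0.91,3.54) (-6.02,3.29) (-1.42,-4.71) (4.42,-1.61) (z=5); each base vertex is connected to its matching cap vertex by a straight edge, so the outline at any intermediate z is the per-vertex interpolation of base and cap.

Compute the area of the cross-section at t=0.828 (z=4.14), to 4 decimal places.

Area at t=0.828: 41.0051

Cross-section at t=0.828: each vertex is (1-t)·p0[i] + t·p1[i].
  v1: (1-0.828)·(1.54,2.86) + 0.828·(0.91,3.54) = (1.0184,3.4230)
  v2: (1-0.828)·(-2.26,1.61) + 0.828·(-6.02,3.29) = (-5.3733,3.0010)
  v3: (1-0.828)·(-0.15,-2.1) + 0.828·(-1.42,-4.71) = (-1.2016,-4.2611)
  v4: (1-0.828)·(2.1,-0.53) + 0.828·(4.42,-1.61) = (4.0210,-1.4242)
Shoelace sum Σ(x_i·y_{i+1} − x_{i+1}·y_i):
  i=1: 1.0184·3.0010 − -5.3733·3.4230 = +21.4491 (running +21.4491)
  i=2: -5.3733·-4.2611 − -1.2016·3.0010 = +26.5019 (running +47.9510)
  i=3: -1.2016·-1.4242 − 4.0210·-4.2611 = +18.8449 (running +66.7959)
  i=4: 4.0210·3.4230 − 1.0184·-1.4242 = +15.2143 (running +82.0102)
Area = |Σ|/2 = |82.0102|/2 = 41.0051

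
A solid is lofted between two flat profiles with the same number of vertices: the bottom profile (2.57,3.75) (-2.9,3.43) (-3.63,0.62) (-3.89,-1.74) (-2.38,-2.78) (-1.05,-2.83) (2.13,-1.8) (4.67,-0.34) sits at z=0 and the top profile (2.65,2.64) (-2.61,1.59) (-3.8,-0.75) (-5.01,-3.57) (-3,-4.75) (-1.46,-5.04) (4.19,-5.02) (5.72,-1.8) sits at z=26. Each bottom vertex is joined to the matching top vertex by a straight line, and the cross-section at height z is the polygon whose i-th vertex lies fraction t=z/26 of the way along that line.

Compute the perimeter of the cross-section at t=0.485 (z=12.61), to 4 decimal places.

Cross-section at t=0.485: each vertex is (1-t)·p0[i] + t·p1[i].
  v1: (1-0.485)·(2.57,3.75) + 0.485·(2.65,2.64) = (2.6088,3.2117)
  v2: (1-0.485)·(-2.9,3.43) + 0.485·(-2.61,1.59) = (-2.7593,2.5376)
  v3: (1-0.485)·(-3.63,0.62) + 0.485·(-3.8,-0.75) = (-3.7125,-0.0444)
  v4: (1-0.485)·(-3.89,-1.74) + 0.485·(-5.01,-3.57) = (-4.4332,-2.6275)
  v5: (1-0.485)·(-2.38,-2.78) + 0.485·(-3,-4.75) = (-2.6807,-3.7355)
  v6: (1-0.485)·(-1.05,-2.83) + 0.485·(-1.46,-5.04) = (-1.2489,-3.9019)
  v7: (1-0.485)·(2.13,-1.8) + 0.485·(4.19,-5.02) = (3.1291,-3.3617)
  v8: (1-0.485)·(4.67,-0.34) + 0.485·(5.72,-1.8) = (5.1792,-1.0481)
Perimeter = Σ |v_{i+1} − v_i|:
  edge 1→2: √(-5.3681² + -0.6740²) = 5.4103 (running 5.4103)
  edge 2→3: √(-0.9531² + -2.5821²) = 2.7523 (running 8.1626)
  edge 3→4: √(-0.7207² + -2.5831²) = 2.6818 (running 10.8444)
  edge 4→5: √(1.7525² + -1.1079²) = 2.0733 (running 12.9177)
  edge 5→6: √(1.4318² + -0.1664²) = 1.4415 (running 14.3592)
  edge 6→7: √(4.3780² + 0.5402²) = 4.4111 (running 18.7704)
  edge 7→8: √(2.0501² + 2.3136²) = 3.0913 (running 21.8616)
  edge 8→1: √(-2.5704² + 4.2598²) = 4.9752 (running 26.8368)
Perimeter = 26.8368

Perimeter at t=0.485: 26.8368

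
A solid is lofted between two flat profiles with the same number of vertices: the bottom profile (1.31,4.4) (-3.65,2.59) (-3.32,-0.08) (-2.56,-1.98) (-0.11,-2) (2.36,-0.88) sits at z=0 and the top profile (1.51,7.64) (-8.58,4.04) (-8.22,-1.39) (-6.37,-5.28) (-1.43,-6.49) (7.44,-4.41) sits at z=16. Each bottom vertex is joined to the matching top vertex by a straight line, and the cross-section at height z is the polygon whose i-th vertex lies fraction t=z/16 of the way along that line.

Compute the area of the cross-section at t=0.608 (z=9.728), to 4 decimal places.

Cross-section at t=0.608: each vertex is (1-t)·p0[i] + t·p1[i].
  v1: (1-0.608)·(1.31,4.4) + 0.608·(1.51,7.64) = (1.4316,6.3699)
  v2: (1-0.608)·(-3.65,2.59) + 0.608·(-8.58,4.04) = (-6.6474,3.4716)
  v3: (1-0.608)·(-3.32,-0.08) + 0.608·(-8.22,-1.39) = (-6.2992,-0.8765)
  v4: (1-0.608)·(-2.56,-1.98) + 0.608·(-6.37,-5.28) = (-4.8765,-3.9864)
  v5: (1-0.608)·(-0.11,-2) + 0.608·(-1.43,-6.49) = (-0.9126,-4.7299)
  v6: (1-0.608)·(2.36,-0.88) + 0.608·(7.44,-4.41) = (5.4486,-3.0262)
Shoelace sum Σ(x_i·y_{i+1} − x_{i+1}·y_i):
  i=1: 1.4316·3.4716 − -6.6474·6.3699 = +47.3136 (running +47.3136)
  i=2: -6.6474·-0.8765 − -6.2992·3.4716 = +27.6947 (running +75.0083)
  i=3: -6.2992·-3.9864 − -4.8765·-0.8765 = +20.8370 (running +95.8452)
  i=4: -4.8765·-4.7299 − -0.9126·-3.9864 = +19.4275 (running +115.2728)
  i=5: -0.9126·-3.0262 − 5.4486·-4.7299 = +28.5333 (running +143.8060)
  i=6: 5.4486·6.3699 − 1.4316·-3.0262 = +39.0398 (running +182.8458)
Area = |Σ|/2 = |182.8458|/2 = 91.4229

Area at t=0.608: 91.4229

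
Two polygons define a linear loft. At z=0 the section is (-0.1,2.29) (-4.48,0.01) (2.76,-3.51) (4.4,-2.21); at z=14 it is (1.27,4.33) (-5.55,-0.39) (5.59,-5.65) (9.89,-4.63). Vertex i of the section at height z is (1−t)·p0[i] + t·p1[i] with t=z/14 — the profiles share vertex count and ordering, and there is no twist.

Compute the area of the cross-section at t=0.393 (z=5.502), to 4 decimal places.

Area at t=0.393: 37.4653

Cross-section at t=0.393: each vertex is (1-t)·p0[i] + t·p1[i].
  v1: (1-0.393)·(-0.1,2.29) + 0.393·(1.27,4.33) = (0.4384,3.0917)
  v2: (1-0.393)·(-4.48,0.01) + 0.393·(-5.55,-0.39) = (-4.9005,-0.1472)
  v3: (1-0.393)·(2.76,-3.51) + 0.393·(5.59,-5.65) = (3.8722,-4.3510)
  v4: (1-0.393)·(4.4,-2.21) + 0.393·(9.89,-4.63) = (6.5576,-3.1611)
Shoelace sum Σ(x_i·y_{i+1} − x_{i+1}·y_i):
  i=1: 0.4384·-0.1472 − -4.9005·3.0917 = +15.0865 (running +15.0865)
  i=2: -4.9005·-4.3510 − 3.8722·-0.1472 = +21.8922 (running +36.9787)
  i=3: 3.8722·-3.1611 − 6.5576·-4.3510 = +16.2919 (running +53.2706)
  i=4: 6.5576·3.0917 − 0.4384·-3.1611 = +21.6600 (running +74.9306)
Area = |Σ|/2 = |74.9306|/2 = 37.4653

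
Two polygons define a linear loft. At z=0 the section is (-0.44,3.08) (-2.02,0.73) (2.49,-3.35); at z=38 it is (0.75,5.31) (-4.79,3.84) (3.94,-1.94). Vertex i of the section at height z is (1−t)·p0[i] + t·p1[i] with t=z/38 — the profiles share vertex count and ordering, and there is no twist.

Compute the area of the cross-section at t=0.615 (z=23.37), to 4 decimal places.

Cross-section at t=0.615: each vertex is (1-t)·p0[i] + t·p1[i].
  v1: (1-0.615)·(-0.44,3.08) + 0.615·(0.75,5.31) = (0.2918,4.4514)
  v2: (1-0.615)·(-2.02,0.73) + 0.615·(-4.79,3.84) = (-3.7236,2.6426)
  v3: (1-0.615)·(2.49,-3.35) + 0.615·(3.94,-1.94) = (3.3817,-2.4829)
Shoelace sum Σ(x_i·y_{i+1} − x_{i+1}·y_i):
  i=1: 0.2918·2.6426 − -3.7236·4.4514 = +17.3465 (running +17.3465)
  i=2: -3.7236·-2.4829 − 3.3817·2.6426 = +0.3082 (running +17.6547)
  i=3: 3.3817·4.4514 − 0.2918·-2.4829 = +15.7783 (running +33.4330)
Area = |Σ|/2 = |33.4330|/2 = 16.7165

Area at t=0.615: 16.7165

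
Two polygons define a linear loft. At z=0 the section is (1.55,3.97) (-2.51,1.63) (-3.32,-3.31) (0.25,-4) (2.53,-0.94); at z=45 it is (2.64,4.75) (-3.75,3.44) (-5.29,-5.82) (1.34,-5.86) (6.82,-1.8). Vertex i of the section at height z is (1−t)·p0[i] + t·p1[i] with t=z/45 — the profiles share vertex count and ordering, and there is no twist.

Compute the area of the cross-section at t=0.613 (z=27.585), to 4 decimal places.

Cross-section at t=0.613: each vertex is (1-t)·p0[i] + t·p1[i].
  v1: (1-0.613)·(1.55,3.97) + 0.613·(2.64,4.75) = (2.2182,4.4481)
  v2: (1-0.613)·(-2.51,1.63) + 0.613·(-3.75,3.44) = (-3.2701,2.7395)
  v3: (1-0.613)·(-3.32,-3.31) + 0.613·(-5.29,-5.82) = (-4.5276,-4.8486)
  v4: (1-0.613)·(0.25,-4) + 0.613·(1.34,-5.86) = (0.9182,-5.1402)
  v5: (1-0.613)·(2.53,-0.94) + 0.613·(6.82,-1.8) = (5.1598,-1.4672)
Shoelace sum Σ(x_i·y_{i+1} − x_{i+1}·y_i):
  i=1: 2.2182·2.7395 − -3.2701·4.4481 = +20.6227 (running +20.6227)
  i=2: -3.2701·-4.8486 − -4.5276·2.7395 = +28.2591 (running +48.8818)
  i=3: -4.5276·-5.1402 − 0.9182·-4.8486 = +27.7246 (running +76.6064)
  i=4: 0.9182·-1.4672 − 5.1598·-5.1402 = +25.1750 (running +101.7814)
  i=5: 5.1598·4.4481 − 2.2182·-1.4672 = +26.2058 (running +127.9873)
Area = |Σ|/2 = |127.9873|/2 = 63.9936

Area at t=0.613: 63.9936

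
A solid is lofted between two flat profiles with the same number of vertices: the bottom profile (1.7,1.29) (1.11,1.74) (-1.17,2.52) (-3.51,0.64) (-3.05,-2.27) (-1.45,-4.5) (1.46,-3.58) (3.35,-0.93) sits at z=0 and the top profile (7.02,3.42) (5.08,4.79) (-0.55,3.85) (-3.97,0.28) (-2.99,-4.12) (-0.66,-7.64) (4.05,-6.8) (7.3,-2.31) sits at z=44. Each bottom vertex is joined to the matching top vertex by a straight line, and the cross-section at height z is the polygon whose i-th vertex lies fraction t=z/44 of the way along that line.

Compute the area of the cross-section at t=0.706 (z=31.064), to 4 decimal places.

Cross-section at t=0.706: each vertex is (1-t)·p0[i] + t·p1[i].
  v1: (1-0.706)·(1.7,1.29) + 0.706·(7.02,3.42) = (5.4559,2.7938)
  v2: (1-0.706)·(1.11,1.74) + 0.706·(5.08,4.79) = (3.9128,3.8933)
  v3: (1-0.706)·(-1.17,2.52) + 0.706·(-0.55,3.85) = (-0.7323,3.4590)
  v4: (1-0.706)·(-3.51,0.64) + 0.706·(-3.97,0.28) = (-3.8348,0.3858)
  v5: (1-0.706)·(-3.05,-2.27) + 0.706·(-2.99,-4.12) = (-3.0076,-3.5761)
  v6: (1-0.706)·(-1.45,-4.5) + 0.706·(-0.66,-7.64) = (-0.8923,-6.7168)
  v7: (1-0.706)·(1.46,-3.58) + 0.706·(4.05,-6.8) = (3.2885,-5.8533)
  v8: (1-0.706)·(3.35,-0.93) + 0.706·(7.3,-2.31) = (6.1387,-1.9043)
Shoelace sum Σ(x_i·y_{i+1} − x_{i+1}·y_i):
  i=1: 5.4559·3.8933 − 3.9128·2.7938 = +10.3100 (running +10.3100)
  i=2: 3.9128·3.4590 − -0.7323·3.8933 = +16.3854 (running +26.6953)
  i=3: -0.7323·0.3858 − -3.8348·3.4590 = +12.9818 (running +39.6771)
  i=4: -3.8348·-3.5761 − -3.0076·0.3858 = +14.8740 (running +54.5511)
  i=5: -3.0076·-6.7168 − -0.8923·-3.5761 = +17.0110 (running +71.5621)
  i=6: -0.8923·-5.8533 − 3.2885·-6.7168 = +27.3113 (running +98.8734)
  i=7: 3.2885·-1.9043 − 6.1387·-5.8533 = +29.6695 (running +128.5429)
  i=8: 6.1387·2.7938 − 5.4559·-1.9043 = +27.5398 (running +156.0827)
Area = |Σ|/2 = |156.0827|/2 = 78.0413

Area at t=0.706: 78.0413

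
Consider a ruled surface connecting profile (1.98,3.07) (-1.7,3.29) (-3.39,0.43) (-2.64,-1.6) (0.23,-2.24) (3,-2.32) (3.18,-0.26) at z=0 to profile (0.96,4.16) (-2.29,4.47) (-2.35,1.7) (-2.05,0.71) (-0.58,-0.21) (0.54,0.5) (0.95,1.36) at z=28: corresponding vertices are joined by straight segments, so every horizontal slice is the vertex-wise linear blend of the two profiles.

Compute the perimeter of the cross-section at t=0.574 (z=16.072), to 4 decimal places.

Cross-section at t=0.574: each vertex is (1-t)·p0[i] + t·p1[i].
  v1: (1-0.574)·(1.98,3.07) + 0.574·(0.96,4.16) = (1.3945,3.6957)
  v2: (1-0.574)·(-1.7,3.29) + 0.574·(-2.29,4.47) = (-2.0387,3.9673)
  v3: (1-0.574)·(-3.39,0.43) + 0.574·(-2.35,1.7) = (-2.7930,1.1590)
  v4: (1-0.574)·(-2.64,-1.6) + 0.574·(-2.05,0.71) = (-2.3013,-0.2741)
  v5: (1-0.574)·(0.23,-2.24) + 0.574·(-0.58,-0.21) = (-0.2349,-1.0748)
  v6: (1-0.574)·(3,-2.32) + 0.574·(0.54,0.5) = (1.5880,-0.7013)
  v7: (1-0.574)·(3.18,-0.26) + 0.574·(0.95,1.36) = (1.9000,0.6699)
Perimeter = Σ |v_{i+1} − v_i|:
  edge 1→2: √(-3.4332² + 0.2717²) = 3.4439 (running 3.4439)
  edge 2→3: √(-0.7544² + -2.8083²) = 2.9079 (running 6.3518)
  edge 3→4: √(0.4917² + -1.4330²) = 1.5150 (running 7.8669)
  edge 4→5: √(2.0664² + -0.8007²) = 2.2161 (running 10.0830)
  edge 5→6: √(1.8229² + 0.3735²) = 1.8608 (running 11.9437)
  edge 6→7: √(0.3120² + 1.3712²) = 1.4063 (running 13.3500)
  edge 7→1: √(-0.5055² + 3.0258²) = 3.0677 (running 16.4177)
Perimeter = 16.4177

Perimeter at t=0.574: 16.4177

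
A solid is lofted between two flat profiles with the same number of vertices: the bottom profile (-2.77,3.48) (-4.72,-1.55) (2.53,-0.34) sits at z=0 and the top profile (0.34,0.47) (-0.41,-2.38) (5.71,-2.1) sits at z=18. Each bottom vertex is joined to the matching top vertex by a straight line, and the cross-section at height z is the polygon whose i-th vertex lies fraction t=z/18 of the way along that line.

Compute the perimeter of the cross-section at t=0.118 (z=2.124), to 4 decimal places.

Perimeter at t=0.118: 18.7599

Cross-section at t=0.118: each vertex is (1-t)·p0[i] + t·p1[i].
  v1: (1-0.118)·(-2.77,3.48) + 0.118·(0.34,0.47) = (-2.4030,3.1248)
  v2: (1-0.118)·(-4.72,-1.55) + 0.118·(-0.41,-2.38) = (-4.2114,-1.6479)
  v3: (1-0.118)·(2.53,-0.34) + 0.118·(5.71,-2.1) = (2.9052,-0.5477)
Perimeter = Σ |v_{i+1} − v_i|:
  edge 1→2: √(-1.8084² + -4.7728²) = 5.1039 (running 5.1039)
  edge 2→3: √(7.1167² + 1.1003²) = 7.2012 (running 12.3051)
  edge 3→1: √(-5.3083² + 3.6725²) = 6.4548 (running 18.7599)
Perimeter = 18.7599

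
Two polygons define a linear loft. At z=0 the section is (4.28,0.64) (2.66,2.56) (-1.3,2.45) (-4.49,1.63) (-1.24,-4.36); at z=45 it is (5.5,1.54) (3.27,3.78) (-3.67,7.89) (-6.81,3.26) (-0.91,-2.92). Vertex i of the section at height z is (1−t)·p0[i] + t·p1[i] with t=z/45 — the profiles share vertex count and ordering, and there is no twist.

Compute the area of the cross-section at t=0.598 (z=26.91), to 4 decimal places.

Area at t=0.598: 52.5628

Cross-section at t=0.598: each vertex is (1-t)·p0[i] + t·p1[i].
  v1: (1-0.598)·(4.28,0.64) + 0.598·(5.5,1.54) = (5.0096,1.1782)
  v2: (1-0.598)·(2.66,2.56) + 0.598·(3.27,3.78) = (3.0248,3.2896)
  v3: (1-0.598)·(-1.3,2.45) + 0.598·(-3.67,7.89) = (-2.7173,5.7031)
  v4: (1-0.598)·(-4.49,1.63) + 0.598·(-6.81,3.26) = (-5.8774,2.6047)
  v5: (1-0.598)·(-1.24,-4.36) + 0.598·(-0.91,-2.92) = (-1.0427,-3.4989)
Shoelace sum Σ(x_i·y_{i+1} − x_{i+1}·y_i):
  i=1: 5.0096·3.2896 − 3.0248·1.1782 = +12.9155 (running +12.9155)
  i=2: 3.0248·5.7031 − -2.7173·3.2896 = +26.1893 (running +39.1047)
  i=3: -2.7173·2.6047 − -5.8774·5.7031 = +26.4415 (running +65.5463)
  i=4: -5.8774·-3.4989 − -1.0427·2.6047 = +23.2800 (running +88.8263)
  i=5: -1.0427·1.1782 − 5.0096·-3.4989 = +16.2994 (running +105.1257)
Area = |Σ|/2 = |105.1257|/2 = 52.5628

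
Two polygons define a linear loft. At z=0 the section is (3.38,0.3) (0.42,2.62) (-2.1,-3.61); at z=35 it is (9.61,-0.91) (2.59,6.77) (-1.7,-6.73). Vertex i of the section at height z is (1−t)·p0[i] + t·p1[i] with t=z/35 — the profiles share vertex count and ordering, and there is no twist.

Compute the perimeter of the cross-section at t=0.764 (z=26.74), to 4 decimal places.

Cross-section at t=0.764: each vertex is (1-t)·p0[i] + t·p1[i].
  v1: (1-0.764)·(3.38,0.3) + 0.764·(9.61,-0.91) = (8.1397,-0.6244)
  v2: (1-0.764)·(0.42,2.62) + 0.764·(2.59,6.77) = (2.0779,5.7906)
  v3: (1-0.764)·(-2.1,-3.61) + 0.764·(-1.7,-6.73) = (-1.7944,-5.9937)
Perimeter = Σ |v_{i+1} − v_i|:
  edge 1→2: √(-6.0618² + 6.4150²) = 8.8260 (running 8.8260)
  edge 2→3: √(-3.8723² + -11.7843²) = 12.4042 (running 21.2302)
  edge 3→1: √(9.9341² + 5.3692²) = 11.2923 (running 32.5225)
Perimeter = 32.5225

Perimeter at t=0.764: 32.5225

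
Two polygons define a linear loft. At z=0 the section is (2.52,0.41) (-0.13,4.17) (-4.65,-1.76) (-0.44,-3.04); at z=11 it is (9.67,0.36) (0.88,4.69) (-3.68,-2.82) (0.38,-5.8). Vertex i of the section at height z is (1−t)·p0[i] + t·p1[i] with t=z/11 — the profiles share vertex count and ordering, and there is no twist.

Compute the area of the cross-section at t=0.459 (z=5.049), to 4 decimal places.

Cross-section at t=0.459: each vertex is (1-t)·p0[i] + t·p1[i].
  v1: (1-0.459)·(2.52,0.41) + 0.459·(9.67,0.36) = (5.8018,0.3870)
  v2: (1-0.459)·(-0.13,4.17) + 0.459·(0.88,4.69) = (0.3336,4.4087)
  v3: (1-0.459)·(-4.65,-1.76) + 0.459·(-3.68,-2.82) = (-4.2048,-2.2465)
  v4: (1-0.459)·(-0.44,-3.04) + 0.459·(0.38,-5.8) = (-0.0636,-4.3068)
Shoelace sum Σ(x_i·y_{i+1} − x_{i+1}·y_i):
  i=1: 5.8018·4.4087 − 0.3336·0.3870 = +25.4494 (running +25.4494)
  i=2: 0.3336·-2.2465 − -4.2048·4.4087 = +17.7881 (running +43.2374)
  i=3: -4.2048·-4.3068 − -0.0636·-2.2465 = +17.9663 (running +61.2038)
  i=4: -0.0636·0.3870 − 5.8018·-4.3068 = +24.9630 (running +86.1668)
Area = |Σ|/2 = |86.1668|/2 = 43.0834

Area at t=0.459: 43.0834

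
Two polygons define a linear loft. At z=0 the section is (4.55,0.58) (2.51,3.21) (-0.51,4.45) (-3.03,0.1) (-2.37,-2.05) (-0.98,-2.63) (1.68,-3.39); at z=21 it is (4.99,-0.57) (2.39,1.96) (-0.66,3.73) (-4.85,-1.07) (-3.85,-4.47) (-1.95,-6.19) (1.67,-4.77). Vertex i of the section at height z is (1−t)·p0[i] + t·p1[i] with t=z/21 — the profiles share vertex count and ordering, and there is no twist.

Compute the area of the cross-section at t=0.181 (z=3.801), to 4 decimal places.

Area at t=0.181: 40.4065

Cross-section at t=0.181: each vertex is (1-t)·p0[i] + t·p1[i].
  v1: (1-0.181)·(4.55,0.58) + 0.181·(4.99,-0.57) = (4.6296,0.3718)
  v2: (1-0.181)·(2.51,3.21) + 0.181·(2.39,1.96) = (2.4883,2.9837)
  v3: (1-0.181)·(-0.51,4.45) + 0.181·(-0.66,3.73) = (-0.5372,4.3197)
  v4: (1-0.181)·(-3.03,0.1) + 0.181·(-4.85,-1.07) = (-3.3594,-0.1118)
  v5: (1-0.181)·(-2.37,-2.05) + 0.181·(-3.85,-4.47) = (-2.6379,-2.4880)
  v6: (1-0.181)·(-0.98,-2.63) + 0.181·(-1.95,-6.19) = (-1.1556,-3.2744)
  v7: (1-0.181)·(1.68,-3.39) + 0.181·(1.67,-4.77) = (1.6782,-3.6398)
Shoelace sum Σ(x_i·y_{i+1} − x_{i+1}·y_i):
  i=1: 4.6296·2.9837 − 2.4883·0.3718 = +12.8884 (running +12.8884)
  i=2: 2.4883·4.3197 − -0.5372·2.9837 = +12.3513 (running +25.2397)
  i=3: -0.5372·-0.1118 − -3.3594·4.3197 = +14.5717 (running +39.8114)
  i=4: -3.3594·-2.4880 − -2.6379·-0.1118 = +8.0635 (running +47.8748)
  i=5: -2.6379·-3.2744 − -1.1556·-2.4880 = +5.7623 (running +53.6371)
  i=6: -1.1556·-3.6398 − 1.6782·-3.2744 = +9.7010 (running +63.3381)
  i=7: 1.6782·0.3718 − 4.6296·-3.6398 = +17.4749 (running +80.8131)
Area = |Σ|/2 = |80.8131|/2 = 40.4065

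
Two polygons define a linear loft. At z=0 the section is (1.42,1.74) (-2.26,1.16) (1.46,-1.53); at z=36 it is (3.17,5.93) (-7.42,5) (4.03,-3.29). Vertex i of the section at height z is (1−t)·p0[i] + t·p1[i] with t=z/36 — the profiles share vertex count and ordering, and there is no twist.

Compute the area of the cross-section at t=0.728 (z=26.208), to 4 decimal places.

Area at t=0.728: 33.3727

Cross-section at t=0.728: each vertex is (1-t)·p0[i] + t·p1[i].
  v1: (1-0.728)·(1.42,1.74) + 0.728·(3.17,5.93) = (2.6940,4.7903)
  v2: (1-0.728)·(-2.26,1.16) + 0.728·(-7.42,5) = (-6.0165,3.9555)
  v3: (1-0.728)·(1.46,-1.53) + 0.728·(4.03,-3.29) = (3.3310,-2.8113)
Shoelace sum Σ(x_i·y_{i+1} − x_{i+1}·y_i):
  i=1: 2.6940·3.9555 − -6.0165·4.7903 = +39.4770 (running +39.4770)
  i=2: -6.0165·-2.8113 − 3.3310·3.9555 = +3.7383 (running +43.2154)
  i=3: 3.3310·4.7903 − 2.6940·-2.8113 = +23.5300 (running +66.7453)
Area = |Σ|/2 = |66.7453|/2 = 33.3727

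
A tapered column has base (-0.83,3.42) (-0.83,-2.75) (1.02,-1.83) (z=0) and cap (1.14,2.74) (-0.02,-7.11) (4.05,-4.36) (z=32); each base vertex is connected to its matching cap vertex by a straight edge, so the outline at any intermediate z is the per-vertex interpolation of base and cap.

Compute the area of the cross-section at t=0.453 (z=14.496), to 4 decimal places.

Cross-section at t=0.453: each vertex is (1-t)·p0[i] + t·p1[i].
  v1: (1-0.453)·(-0.83,3.42) + 0.453·(1.14,2.74) = (0.0624,3.1120)
  v2: (1-0.453)·(-0.83,-2.75) + 0.453·(-0.02,-7.11) = (-0.4631,-4.7251)
  v3: (1-0.453)·(1.02,-1.83) + 0.453·(4.05,-4.36) = (2.3926,-2.9761)
Shoelace sum Σ(x_i·y_{i+1} − x_{i+1}·y_i):
  i=1: 0.0624·-4.7251 − -0.4631·3.1120 = +1.1462 (running +1.1462)
  i=2: -0.4631·-2.9761 − 2.3926·-4.7251 = +12.6833 (running +13.8295)
  i=3: 2.3926·3.1120 − 0.0624·-2.9761 = +7.6314 (running +21.4609)
Area = |Σ|/2 = |21.4609|/2 = 10.7304

Area at t=0.453: 10.7304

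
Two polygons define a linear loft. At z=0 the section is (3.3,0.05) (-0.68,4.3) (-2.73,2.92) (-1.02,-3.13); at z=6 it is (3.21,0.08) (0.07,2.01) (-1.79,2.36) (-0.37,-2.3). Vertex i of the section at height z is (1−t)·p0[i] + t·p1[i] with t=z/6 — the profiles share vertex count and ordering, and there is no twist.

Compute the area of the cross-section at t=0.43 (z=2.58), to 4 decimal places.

Area at t=0.43: 17.5093

Cross-section at t=0.43: each vertex is (1-t)·p0[i] + t·p1[i].
  v1: (1-0.43)·(3.3,0.05) + 0.43·(3.21,0.08) = (3.2613,0.0629)
  v2: (1-0.43)·(-0.68,4.3) + 0.43·(0.07,2.01) = (-0.3575,3.3153)
  v3: (1-0.43)·(-2.73,2.92) + 0.43·(-1.79,2.36) = (-2.3258,2.6792)
  v4: (1-0.43)·(-1.02,-3.13) + 0.43·(-0.37,-2.3) = (-0.7405,-2.7731)
Shoelace sum Σ(x_i·y_{i+1} − x_{i+1}·y_i):
  i=1: 3.2613·3.3153 − -0.3575·0.0629 = +10.8347 (running +10.8347)
  i=2: -0.3575·2.6792 − -2.3258·3.3153 = +6.7529 (running +17.5876)
  i=3: -2.3258·-2.7731 − -0.7405·2.6792 = +8.4336 (running +26.0212)
  i=4: -0.7405·0.0629 − 3.2613·-2.7731 = +8.9973 (running +35.0185)
Area = |Σ|/2 = |35.0185|/2 = 17.5093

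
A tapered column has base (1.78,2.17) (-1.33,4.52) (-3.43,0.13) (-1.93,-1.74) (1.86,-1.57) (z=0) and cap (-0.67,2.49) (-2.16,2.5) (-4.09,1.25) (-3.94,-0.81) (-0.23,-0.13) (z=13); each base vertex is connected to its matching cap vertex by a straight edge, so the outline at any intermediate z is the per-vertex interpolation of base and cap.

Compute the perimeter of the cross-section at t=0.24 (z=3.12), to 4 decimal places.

Perimeter at t=0.24: 16.9403

Cross-section at t=0.24: each vertex is (1-t)·p0[i] + t·p1[i].
  v1: (1-0.24)·(1.78,2.17) + 0.24·(-0.67,2.49) = (1.1920,2.2468)
  v2: (1-0.24)·(-1.33,4.52) + 0.24·(-2.16,2.5) = (-1.5292,4.0352)
  v3: (1-0.24)·(-3.43,0.13) + 0.24·(-4.09,1.25) = (-3.5884,0.3988)
  v4: (1-0.24)·(-1.93,-1.74) + 0.24·(-3.94,-0.81) = (-2.4124,-1.5168)
  v5: (1-0.24)·(1.86,-1.57) + 0.24·(-0.23,-0.13) = (1.3584,-1.2244)
Perimeter = Σ |v_{i+1} − v_i|:
  edge 1→2: √(-2.7212² + 1.7884²) = 3.2563 (running 3.2563)
  edge 2→3: √(-2.0592² + -3.6364²) = 4.1790 (running 7.4352)
  edge 3→4: √(1.1760² + -1.9156²) = 2.2478 (running 9.6830)
  edge 4→5: √(3.7708² + 0.2924²) = 3.7821 (running 13.4651)
  edge 5→1: √(-0.1664² + 3.4712²) = 3.4752 (running 16.9403)
Perimeter = 16.9403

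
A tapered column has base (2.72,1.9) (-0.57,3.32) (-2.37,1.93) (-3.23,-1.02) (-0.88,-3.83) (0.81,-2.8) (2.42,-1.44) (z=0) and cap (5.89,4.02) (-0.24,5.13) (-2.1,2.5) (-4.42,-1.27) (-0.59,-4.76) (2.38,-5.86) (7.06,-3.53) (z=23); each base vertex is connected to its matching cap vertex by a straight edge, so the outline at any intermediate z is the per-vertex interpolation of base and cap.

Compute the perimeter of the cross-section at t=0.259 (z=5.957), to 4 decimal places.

Cross-section at t=0.259: each vertex is (1-t)·p0[i] + t·p1[i].
  v1: (1-0.259)·(2.72,1.9) + 0.259·(5.89,4.02) = (3.5410,2.4491)
  v2: (1-0.259)·(-0.57,3.32) + 0.259·(-0.24,5.13) = (-0.4845,3.7888)
  v3: (1-0.259)·(-2.37,1.93) + 0.259·(-2.1,2.5) = (-2.3001,2.0776)
  v4: (1-0.259)·(-3.23,-1.02) + 0.259·(-4.42,-1.27) = (-3.5382,-1.0848)
  v5: (1-0.259)·(-0.88,-3.83) + 0.259·(-0.59,-4.76) = (-0.8049,-4.0709)
  v6: (1-0.259)·(0.81,-2.8) + 0.259·(2.38,-5.86) = (1.2166,-3.5925)
  v7: (1-0.259)·(2.42,-1.44) + 0.259·(7.06,-3.53) = (3.6218,-1.9813)
Perimeter = Σ |v_{i+1} − v_i|:
  edge 1→2: √(-4.0256² + 1.3397²) = 4.2426 (running 4.2426)
  edge 2→3: √(-1.8155² + -1.7112²) = 2.4948 (running 6.7375)
  edge 3→4: √(-1.2381² + -3.1624²) = 3.3961 (running 10.1336)
  edge 4→5: √(2.7333² + -2.9861²) = 4.0482 (running 14.1818)
  edge 5→6: √(2.0215² + 0.4783²) = 2.0773 (running 16.2591)
  edge 6→7: √(2.4051² + 1.6112²) = 2.8949 (running 19.1541)
  edge 7→1: √(-0.0807² + 4.4304²) = 4.4311 (running 23.5852)
Perimeter = 23.5852

Perimeter at t=0.259: 23.5852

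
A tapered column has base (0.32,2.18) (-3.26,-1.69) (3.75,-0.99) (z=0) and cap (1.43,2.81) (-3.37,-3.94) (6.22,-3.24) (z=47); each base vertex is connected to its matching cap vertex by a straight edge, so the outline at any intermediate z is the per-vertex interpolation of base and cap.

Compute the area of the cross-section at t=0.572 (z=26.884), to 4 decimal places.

Area at t=0.572: 21.9123

Cross-section at t=0.572: each vertex is (1-t)·p0[i] + t·p1[i].
  v1: (1-0.572)·(0.32,2.18) + 0.572·(1.43,2.81) = (0.9549,2.5404)
  v2: (1-0.572)·(-3.26,-1.69) + 0.572·(-3.37,-3.94) = (-3.3229,-2.9770)
  v3: (1-0.572)·(3.75,-0.99) + 0.572·(6.22,-3.24) = (5.1628,-2.2770)
Shoelace sum Σ(x_i·y_{i+1} − x_{i+1}·y_i):
  i=1: 0.9549·-2.9770 − -3.3229·2.5404 = +5.5986 (running +5.5986)
  i=2: -3.3229·-2.2770 − 5.1628·-2.9770 = +22.9361 (running +28.5347)
  i=3: 5.1628·2.5404 − 0.9549·-2.2770 = +15.2898 (running +43.8245)
Area = |Σ|/2 = |43.8245|/2 = 21.9123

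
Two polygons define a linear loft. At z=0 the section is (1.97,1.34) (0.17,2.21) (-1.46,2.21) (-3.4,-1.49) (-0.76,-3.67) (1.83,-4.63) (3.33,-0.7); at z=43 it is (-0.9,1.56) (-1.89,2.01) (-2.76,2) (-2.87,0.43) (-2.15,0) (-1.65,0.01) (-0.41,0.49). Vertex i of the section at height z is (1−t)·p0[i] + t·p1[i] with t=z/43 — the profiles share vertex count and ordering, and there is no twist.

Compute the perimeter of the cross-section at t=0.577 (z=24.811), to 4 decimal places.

Cross-section at t=0.577: each vertex is (1-t)·p0[i] + t·p1[i].
  v1: (1-0.577)·(1.97,1.34) + 0.577·(-0.9,1.56) = (0.3140,1.4669)
  v2: (1-0.577)·(0.17,2.21) + 0.577·(-1.89,2.01) = (-1.0186,2.0946)
  v3: (1-0.577)·(-1.46,2.21) + 0.577·(-2.76,2) = (-2.2101,2.0888)
  v4: (1-0.577)·(-3.4,-1.49) + 0.577·(-2.87,0.43) = (-3.0942,-0.3822)
  v5: (1-0.577)·(-0.76,-3.67) + 0.577·(-2.15,0) = (-1.5620,-1.5524)
  v6: (1-0.577)·(1.83,-4.63) + 0.577·(-1.65,0.01) = (-0.1780,-1.9527)
  v7: (1-0.577)·(3.33,-0.7) + 0.577·(-0.41,0.49) = (1.1720,-0.0134)
Perimeter = Σ |v_{i+1} − v_i|:
  edge 1→2: √(-1.3326² + 0.6277²) = 1.4730 (running 1.4730)
  edge 2→3: √(-1.1915² + -0.0058²) = 1.1915 (running 2.6645)
  edge 3→4: √(-0.8841² + -2.4710²) = 2.6244 (running 5.2889)
  edge 4→5: √(1.5322² + -1.1702²) = 1.9280 (running 7.2169)
  edge 5→6: √(1.3841² + -0.4003²) = 1.4408 (running 8.6577)
  edge 6→7: √(1.3500² + 1.9393²) = 2.3629 (running 11.0206)
  edge 7→1: √(-0.8580² + 1.4803²) = 1.7110 (running 12.7316)
Perimeter = 12.7316

Perimeter at t=0.577: 12.7316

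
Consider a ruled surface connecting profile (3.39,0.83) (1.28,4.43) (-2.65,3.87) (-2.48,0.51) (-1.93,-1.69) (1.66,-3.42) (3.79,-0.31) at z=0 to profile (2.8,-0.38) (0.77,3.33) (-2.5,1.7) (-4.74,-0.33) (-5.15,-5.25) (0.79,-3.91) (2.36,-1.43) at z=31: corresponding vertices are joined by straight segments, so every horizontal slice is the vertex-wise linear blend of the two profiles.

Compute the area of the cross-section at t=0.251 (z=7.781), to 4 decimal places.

Cross-section at t=0.251: each vertex is (1-t)·p0[i] + t·p1[i].
  v1: (1-0.251)·(3.39,0.83) + 0.251·(2.8,-0.38) = (3.2419,0.5263)
  v2: (1-0.251)·(1.28,4.43) + 0.251·(0.77,3.33) = (1.1520,4.1539)
  v3: (1-0.251)·(-2.65,3.87) + 0.251·(-2.5,1.7) = (-2.6124,3.3253)
  v4: (1-0.251)·(-2.48,0.51) + 0.251·(-4.74,-0.33) = (-3.0473,0.2992)
  v5: (1-0.251)·(-1.93,-1.69) + 0.251·(-5.15,-5.25) = (-2.7382,-2.5836)
  v6: (1-0.251)·(1.66,-3.42) + 0.251·(0.79,-3.91) = (1.4416,-3.5430)
  v7: (1-0.251)·(3.79,-0.31) + 0.251·(2.36,-1.43) = (3.4311,-0.5911)
Shoelace sum Σ(x_i·y_{i+1} − x_{i+1}·y_i):
  i=1: 3.2419·4.1539 − 1.1520·0.5263 = +12.8603 (running +12.8603)
  i=2: 1.1520·3.3253 − -2.6124·4.1539 = +14.6822 (running +27.5425)
  i=3: -2.6124·0.2992 − -3.0473·3.3253 = +9.3516 (running +36.8941)
  i=4: -3.0473·-2.5836 − -2.7382·0.2992 = +8.6919 (running +45.5861)
  i=5: -2.7382·-3.5430 − 1.4416·-2.5836 = +13.4260 (running +59.0121)
  i=6: 1.4416·-0.5911 − 3.4311·-3.5430 = +11.3041 (running +70.3162)
  i=7: 3.4311·0.5263 − 3.2419·-0.5911 = +3.7221 (running +74.0382)
Area = |Σ|/2 = |74.0382|/2 = 37.0191

Area at t=0.251: 37.0191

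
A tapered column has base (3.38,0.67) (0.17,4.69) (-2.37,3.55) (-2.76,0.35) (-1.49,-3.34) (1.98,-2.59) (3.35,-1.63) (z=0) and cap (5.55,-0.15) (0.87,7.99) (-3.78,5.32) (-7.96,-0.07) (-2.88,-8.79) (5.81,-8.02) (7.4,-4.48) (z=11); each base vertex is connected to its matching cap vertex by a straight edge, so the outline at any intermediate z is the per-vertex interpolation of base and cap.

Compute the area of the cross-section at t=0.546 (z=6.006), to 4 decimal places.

Cross-section at t=0.546: each vertex is (1-t)·p0[i] + t·p1[i].
  v1: (1-0.546)·(3.38,0.67) + 0.546·(5.55,-0.15) = (4.5648,0.2223)
  v2: (1-0.546)·(0.17,4.69) + 0.546·(0.87,7.99) = (0.5522,6.4918)
  v3: (1-0.546)·(-2.37,3.55) + 0.546·(-3.78,5.32) = (-3.1399,4.5164)
  v4: (1-0.546)·(-2.76,0.35) + 0.546·(-7.96,-0.07) = (-5.5992,0.1207)
  v5: (1-0.546)·(-1.49,-3.34) + 0.546·(-2.88,-8.79) = (-2.2489,-6.3157)
  v6: (1-0.546)·(1.98,-2.59) + 0.546·(5.81,-8.02) = (4.0712,-5.5548)
  v7: (1-0.546)·(3.35,-1.63) + 0.546·(7.4,-4.48) = (5.5613,-3.1861)
Shoelace sum Σ(x_i·y_{i+1} − x_{i+1}·y_i):
  i=1: 4.5648·6.4918 − 0.5522·0.2223 = +29.5112 (running +29.5112)
  i=2: 0.5522·4.5164 − -3.1399·6.4918 = +22.8773 (running +52.3885)
  i=3: -3.1399·0.1207 − -5.5992·4.5164 = +24.9094 (running +77.2979)
  i=4: -5.5992·-6.3157 − -2.2489·0.1207 = +35.6343 (running +112.9322)
  i=5: -2.2489·-5.5548 − 4.0712·-6.3157 = +38.2047 (running +151.1369)
  i=6: 4.0712·-3.1861 − 5.5613·-5.5548 = +17.9206 (running +169.0575)
  i=7: 5.5613·0.2223 − 4.5648·-3.1861 = +15.7801 (running +184.8376)
Area = |Σ|/2 = |184.8376|/2 = 92.4188

Area at t=0.546: 92.4188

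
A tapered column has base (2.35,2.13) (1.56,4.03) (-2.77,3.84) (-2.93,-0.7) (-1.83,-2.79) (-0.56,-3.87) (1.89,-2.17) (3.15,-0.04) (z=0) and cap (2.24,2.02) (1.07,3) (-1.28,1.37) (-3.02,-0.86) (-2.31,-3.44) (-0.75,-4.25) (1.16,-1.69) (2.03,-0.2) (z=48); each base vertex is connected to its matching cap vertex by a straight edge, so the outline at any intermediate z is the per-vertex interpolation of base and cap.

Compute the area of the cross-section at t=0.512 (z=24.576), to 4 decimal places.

Cross-section at t=0.512: each vertex is (1-t)·p0[i] + t·p1[i].
  v1: (1-0.512)·(2.35,2.13) + 0.512·(2.24,2.02) = (2.2937,2.0737)
  v2: (1-0.512)·(1.56,4.03) + 0.512·(1.07,3) = (1.3091,3.5026)
  v3: (1-0.512)·(-2.77,3.84) + 0.512·(-1.28,1.37) = (-2.0071,2.5754)
  v4: (1-0.512)·(-2.93,-0.7) + 0.512·(-3.02,-0.86) = (-2.9761,-0.7819)
  v5: (1-0.512)·(-1.83,-2.79) + 0.512·(-2.31,-3.44) = (-2.0758,-3.1228)
  v6: (1-0.512)·(-0.56,-3.87) + 0.512·(-0.75,-4.25) = (-0.6573,-4.0646)
  v7: (1-0.512)·(1.89,-2.17) + 0.512·(1.16,-1.69) = (1.5162,-1.9242)
  v8: (1-0.512)·(3.15,-0.04) + 0.512·(2.03,-0.2) = (2.5766,-0.1219)
Shoelace sum Σ(x_i·y_{i+1} − x_{i+1}·y_i):
  i=1: 2.2937·3.5026 − 1.3091·2.0737 = +5.3192 (running +5.3192)
  i=2: 1.3091·2.5754 − -2.0071·3.5026 = +10.4017 (running +15.7209)
  i=3: -2.0071·-0.7819 − -2.9761·2.5754 = +9.2339 (running +24.9548)
  i=4: -2.9761·-3.1228 − -2.0758·-0.7819 = +7.6706 (running +32.6254)
  i=5: -2.0758·-4.0646 − -0.6573·-3.1228 = +6.3845 (running +39.0099)
  i=6: -0.6573·-1.9242 − 1.5162·-4.0646 = +7.4276 (running +46.4375)
  i=7: 1.5162·-0.1219 − 2.5766·-1.9242 = +4.7731 (running +51.2106)
  i=8: 2.5766·2.0737 − 2.2937·-0.1219 = +5.6226 (running +56.8332)
Area = |Σ|/2 = |56.8332|/2 = 28.4166

Area at t=0.512: 28.4166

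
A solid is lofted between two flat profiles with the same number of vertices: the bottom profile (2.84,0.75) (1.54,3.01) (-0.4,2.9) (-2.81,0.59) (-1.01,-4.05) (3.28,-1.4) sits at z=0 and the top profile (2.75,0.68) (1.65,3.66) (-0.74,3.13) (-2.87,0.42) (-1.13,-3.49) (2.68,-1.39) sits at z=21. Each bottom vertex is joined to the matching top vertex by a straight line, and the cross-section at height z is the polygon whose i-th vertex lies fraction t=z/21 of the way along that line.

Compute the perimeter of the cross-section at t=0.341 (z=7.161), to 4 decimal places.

Cross-section at t=0.341: each vertex is (1-t)·p0[i] + t·p1[i].
  v1: (1-0.341)·(2.84,0.75) + 0.341·(2.75,0.68) = (2.8093,0.7261)
  v2: (1-0.341)·(1.54,3.01) + 0.341·(1.65,3.66) = (1.5775,3.2317)
  v3: (1-0.341)·(-0.4,2.9) + 0.341·(-0.74,3.13) = (-0.5159,2.9784)
  v4: (1-0.341)·(-2.81,0.59) + 0.341·(-2.87,0.42) = (-2.8305,0.5320)
  v5: (1-0.341)·(-1.01,-4.05) + 0.341·(-1.13,-3.49) = (-1.0509,-3.8590)
  v6: (1-0.341)·(3.28,-1.4) + 0.341·(2.68,-1.39) = (3.0754,-1.3966)
Perimeter = Σ |v_{i+1} − v_i|:
  edge 1→2: √(-1.2318² + 2.5055²) = 2.7919 (running 2.7919)
  edge 2→3: √(-2.0935² + -0.2532²) = 2.1087 (running 4.9007)
  edge 3→4: √(-2.3145² + -2.4464²) = 3.3678 (running 8.2684)
  edge 4→5: √(1.7795² + -4.3911²) = 4.7380 (running 13.0064)
  edge 5→6: √(4.1263² + 2.4625²) = 4.8052 (running 17.8116)
  edge 6→1: √(-0.2661² + 2.1227²) = 2.1393 (running 19.9509)
Perimeter = 19.9509

Perimeter at t=0.341: 19.9509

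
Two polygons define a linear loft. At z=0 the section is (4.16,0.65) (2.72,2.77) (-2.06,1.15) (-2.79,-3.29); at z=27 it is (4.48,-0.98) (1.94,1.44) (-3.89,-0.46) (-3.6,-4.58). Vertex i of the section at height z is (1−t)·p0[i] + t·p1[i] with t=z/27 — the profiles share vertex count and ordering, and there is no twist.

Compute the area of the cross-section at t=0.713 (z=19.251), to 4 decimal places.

Area at t=0.713: 24.8032

Cross-section at t=0.713: each vertex is (1-t)·p0[i] + t·p1[i].
  v1: (1-0.713)·(4.16,0.65) + 0.713·(4.48,-0.98) = (4.3882,-0.5122)
  v2: (1-0.713)·(2.72,2.77) + 0.713·(1.94,1.44) = (2.1639,1.8217)
  v3: (1-0.713)·(-2.06,1.15) + 0.713·(-3.89,-0.46) = (-3.3648,0.0021)
  v4: (1-0.713)·(-2.79,-3.29) + 0.713·(-3.6,-4.58) = (-3.3675,-4.2098)
Shoelace sum Σ(x_i·y_{i+1} − x_{i+1}·y_i):
  i=1: 4.3882·1.8217 − 2.1639·-0.5122 = +9.1023 (running +9.1023)
  i=2: 2.1639·0.0021 − -3.3648·1.8217 = +6.1342 (running +15.2364)
  i=3: -3.3648·-4.2098 − -3.3675·0.0021 = +14.1720 (running +29.4084)
  i=4: -3.3675·-0.5122 − 4.3882·-4.2098 = +20.1980 (running +49.6063)
Area = |Σ|/2 = |49.6063|/2 = 24.8032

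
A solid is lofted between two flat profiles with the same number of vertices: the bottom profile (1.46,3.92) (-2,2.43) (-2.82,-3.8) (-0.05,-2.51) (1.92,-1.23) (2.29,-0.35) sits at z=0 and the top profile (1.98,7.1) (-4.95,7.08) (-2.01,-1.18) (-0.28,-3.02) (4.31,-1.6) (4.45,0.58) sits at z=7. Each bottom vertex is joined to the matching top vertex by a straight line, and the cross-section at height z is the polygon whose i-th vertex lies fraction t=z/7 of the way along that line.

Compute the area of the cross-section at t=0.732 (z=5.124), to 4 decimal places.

Cross-section at t=0.732: each vertex is (1-t)·p0[i] + t·p1[i].
  v1: (1-0.732)·(1.46,3.92) + 0.732·(1.98,7.1) = (1.8406,6.2478)
  v2: (1-0.732)·(-2,2.43) + 0.732·(-4.95,7.08) = (-4.1594,5.8338)
  v3: (1-0.732)·(-2.82,-3.8) + 0.732·(-2.01,-1.18) = (-2.2271,-1.8822)
  v4: (1-0.732)·(-0.05,-2.51) + 0.732·(-0.28,-3.02) = (-0.2184,-2.8833)
  v5: (1-0.732)·(1.92,-1.23) + 0.732·(4.31,-1.6) = (3.6695,-1.5008)
  v6: (1-0.732)·(2.29,-0.35) + 0.732·(4.45,0.58) = (3.8711,0.3308)
Shoelace sum Σ(x_i·y_{i+1} − x_{i+1}·y_i):
  i=1: 1.8406·5.8338 − -4.1594·6.2478 = +36.7249 (running +36.7249)
  i=2: -4.1594·-1.8822 − -2.2271·5.8338 = +20.8210 (running +57.5459)
  i=3: -2.2271·-2.8833 − -0.2184·-1.8822 = +6.0104 (running +63.5563)
  i=4: -0.2184·-1.5008 − 3.6695·-2.8833 = +10.9080 (running +74.4643)
  i=5: 3.6695·0.3308 − 3.8711·-1.5008 = +7.0236 (running +81.4879)
  i=6: 3.8711·6.2478 − 1.8406·0.3308 = +23.5770 (running +105.0649)
Area = |Σ|/2 = |105.0649|/2 = 52.5325

Area at t=0.732: 52.5325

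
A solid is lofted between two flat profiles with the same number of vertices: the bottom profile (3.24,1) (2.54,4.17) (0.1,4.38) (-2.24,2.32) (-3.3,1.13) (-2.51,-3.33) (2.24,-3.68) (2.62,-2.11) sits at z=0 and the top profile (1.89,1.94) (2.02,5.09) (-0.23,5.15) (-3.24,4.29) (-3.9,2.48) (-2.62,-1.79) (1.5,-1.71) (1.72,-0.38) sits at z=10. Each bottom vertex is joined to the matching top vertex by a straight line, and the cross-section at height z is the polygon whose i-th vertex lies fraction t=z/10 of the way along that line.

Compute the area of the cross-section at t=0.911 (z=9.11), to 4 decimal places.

Area at t=0.911: 34.8986

Cross-section at t=0.911: each vertex is (1-t)·p0[i] + t·p1[i].
  v1: (1-0.911)·(3.24,1) + 0.911·(1.89,1.94) = (2.0101,1.8563)
  v2: (1-0.911)·(2.54,4.17) + 0.911·(2.02,5.09) = (2.0663,5.0081)
  v3: (1-0.911)·(0.1,4.38) + 0.911·(-0.23,5.15) = (-0.2006,5.0815)
  v4: (1-0.911)·(-2.24,2.32) + 0.911·(-3.24,4.29) = (-3.1510,4.1147)
  v5: (1-0.911)·(-3.3,1.13) + 0.911·(-3.9,2.48) = (-3.8466,2.3598)
  v6: (1-0.911)·(-2.51,-3.33) + 0.911·(-2.62,-1.79) = (-2.6102,-1.9271)
  v7: (1-0.911)·(2.24,-3.68) + 0.911·(1.5,-1.71) = (1.5659,-1.8853)
  v8: (1-0.911)·(2.62,-2.11) + 0.911·(1.72,-0.38) = (1.8001,-0.5340)
Shoelace sum Σ(x_i·y_{i+1} − x_{i+1}·y_i):
  i=1: 2.0101·5.0081 − 2.0663·1.8563 = +6.2314 (running +6.2314)
  i=2: 2.0663·5.0815 − -0.2006·5.0081 = +11.5045 (running +17.7359)
  i=3: -0.2006·4.1147 − -3.1510·5.0815 = +15.1862 (running +32.9221)
  i=4: -3.1510·2.3598 − -3.8466·4.1147 = +8.3916 (running +41.3137)
  i=5: -3.8466·-1.9271 − -2.6102·2.3598 = +13.5723 (running +54.8860)
  i=6: -2.6102·-1.8853 − 1.5659·-1.9271 = +7.9386 (running +62.8246)
  i=7: 1.5659·-0.5340 − 1.8001·-1.8853 = +2.5577 (running +65.3823)
  i=8: 1.8001·1.8563 − 2.0101·-0.5340 = +4.4150 (running +69.7972)
Area = |Σ|/2 = |69.7972|/2 = 34.8986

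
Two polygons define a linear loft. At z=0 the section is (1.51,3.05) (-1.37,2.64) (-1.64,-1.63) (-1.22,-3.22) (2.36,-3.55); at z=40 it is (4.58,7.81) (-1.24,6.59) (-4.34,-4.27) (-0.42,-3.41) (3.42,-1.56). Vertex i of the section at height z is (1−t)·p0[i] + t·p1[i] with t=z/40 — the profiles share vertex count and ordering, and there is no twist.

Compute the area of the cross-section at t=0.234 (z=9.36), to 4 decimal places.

Cross-section at t=0.234: each vertex is (1-t)·p0[i] + t·p1[i].
  v1: (1-0.234)·(1.51,3.05) + 0.234·(4.58,7.81) = (2.2284,4.1638)
  v2: (1-0.234)·(-1.37,2.64) + 0.234·(-1.24,6.59) = (-1.3396,3.5643)
  v3: (1-0.234)·(-1.64,-1.63) + 0.234·(-4.34,-4.27) = (-2.2718,-2.2478)
  v4: (1-0.234)·(-1.22,-3.22) + 0.234·(-0.42,-3.41) = (-1.0328,-3.2645)
  v5: (1-0.234)·(2.36,-3.55) + 0.234·(3.42,-1.56) = (2.6080,-3.0843)
Shoelace sum Σ(x_i·y_{i+1} − x_{i+1}·y_i):
  i=1: 2.2284·3.5643 − -1.3396·4.1638 = +13.5204 (running +13.5204)
  i=2: -1.3396·-2.2478 − -2.2718·3.5643 = +11.1084 (running +24.6288)
  i=3: -2.2718·-3.2645 − -1.0328·-2.2478 = +5.0947 (running +29.7236)
  i=4: -1.0328·-3.0843 − 2.6080·-3.2645 = +11.6993 (running +41.4229)
  i=5: 2.6080·4.1638 − 2.2284·-3.0843 = +17.7325 (running +59.1554)
Area = |Σ|/2 = |59.1554|/2 = 29.5777

Area at t=0.234: 29.5777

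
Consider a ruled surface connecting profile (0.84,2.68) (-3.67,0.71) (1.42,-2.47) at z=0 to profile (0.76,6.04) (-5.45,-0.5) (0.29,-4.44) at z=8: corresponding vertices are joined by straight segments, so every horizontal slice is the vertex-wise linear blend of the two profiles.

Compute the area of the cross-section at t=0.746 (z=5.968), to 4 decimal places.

Area at t=0.746: 25.8196

Cross-section at t=0.746: each vertex is (1-t)·p0[i] + t·p1[i].
  v1: (1-0.746)·(0.84,2.68) + 0.746·(0.76,6.04) = (0.7803,5.1866)
  v2: (1-0.746)·(-3.67,0.71) + 0.746·(-5.45,-0.5) = (-4.9979,-0.1927)
  v3: (1-0.746)·(1.42,-2.47) + 0.746·(0.29,-4.44) = (0.5770,-3.9396)
Shoelace sum Σ(x_i·y_{i+1} − x_{i+1}·y_i):
  i=1: 0.7803·-0.1927 − -4.9979·5.1866 = +25.7715 (running +25.7715)
  i=2: -4.9979·-3.9396 − 0.5770·-0.1927 = +19.8009 (running +45.5724)
  i=3: 0.5770·5.1866 − 0.7803·-3.9396 = +6.0669 (running +51.6393)
Area = |Σ|/2 = |51.6393|/2 = 25.8196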